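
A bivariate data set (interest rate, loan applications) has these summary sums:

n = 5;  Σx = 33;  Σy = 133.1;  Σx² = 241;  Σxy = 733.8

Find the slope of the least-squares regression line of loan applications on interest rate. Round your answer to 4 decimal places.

-6.2353

Sxx = Σx² − (Σx)²/n = 241 − 217.8 = 23.2
Sxy = Σxy − (Σx)(Σy)/n = 733.8 − 878.46 = -144.66
b = Sxy/Sxx = -144.66/23.2 = -6.235345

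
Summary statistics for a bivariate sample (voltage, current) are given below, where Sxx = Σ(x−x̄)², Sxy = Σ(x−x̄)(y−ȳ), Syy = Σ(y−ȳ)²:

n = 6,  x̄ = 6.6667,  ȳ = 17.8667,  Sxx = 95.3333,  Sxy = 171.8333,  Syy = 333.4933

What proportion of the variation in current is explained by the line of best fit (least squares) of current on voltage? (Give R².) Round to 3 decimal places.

0.929

R² = Sxy²/(Sxx·Syy) = (171.8333)²/(95.3333·333.4933) = 0.928716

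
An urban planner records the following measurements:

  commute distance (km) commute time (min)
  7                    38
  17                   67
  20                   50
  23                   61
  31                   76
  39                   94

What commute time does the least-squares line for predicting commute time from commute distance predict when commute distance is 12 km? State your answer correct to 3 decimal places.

46.599

n = 6, Σx = 137, Σy = 386, Σxy = 9830, Σx² = 3749
Sxx = Σx² − (Σx)²/n = 3749 − 3128.166667 = 620.833333
Sxy = Σxy − (Σx)(Σy)/n = 9830 − 8813.666667 = 1016.333333
b = Sxy/Sxx = 1016.333333/620.833333 = 1.637047
a = ȳ − b·x̄ = 64.333333 − 1.637047·22.833333 = 26.954094
ŷ(12) = a + b·12 = 26.954094 + 1.637047·12 = 46.598658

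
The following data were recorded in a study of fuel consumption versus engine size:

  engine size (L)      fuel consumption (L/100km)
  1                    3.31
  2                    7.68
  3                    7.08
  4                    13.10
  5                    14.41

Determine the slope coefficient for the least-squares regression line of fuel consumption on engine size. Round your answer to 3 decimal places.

2.762

n = 5, Σx = 15, Σy = 45.58, Σxy = 164.36, Σx² = 55
Sxx = Σx² − (Σx)²/n = 55 − 45 = 10
Sxy = Σxy − (Σx)(Σy)/n = 164.36 − 136.74 = 27.62
b = Sxy/Sxx = 27.62/10 = 2.762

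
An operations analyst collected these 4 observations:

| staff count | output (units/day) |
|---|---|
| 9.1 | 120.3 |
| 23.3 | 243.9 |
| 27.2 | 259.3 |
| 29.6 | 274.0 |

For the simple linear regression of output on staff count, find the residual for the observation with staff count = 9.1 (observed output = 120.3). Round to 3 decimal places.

n = 4, Σx = 89.2, Σy = 897.5, Σxy = 21940.96, Σx² = 2241.7
Sxx = Σx² − (Σx)²/n = 2241.7 − 1989.16 = 252.54
Sxy = Σxy − (Σx)(Σy)/n = 21940.96 − 20014.25 = 1926.71
b = Sxy/Sxx = 1926.71/252.54 = 7.629326
a = ȳ − b·x̄ = 224.375 − 7.629326·22.3 = 54.241029
ŷ(9.1) = 54.241029 + 7.629326·9.1 = 123.667896
residual = y − ŷ = 120.3 − 123.667896 = -3.367896

-3.368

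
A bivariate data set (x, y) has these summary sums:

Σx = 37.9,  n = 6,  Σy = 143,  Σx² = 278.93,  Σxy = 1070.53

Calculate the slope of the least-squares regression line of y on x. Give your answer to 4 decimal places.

Sxx = Σx² − (Σx)²/n = 278.93 − 239.401667 = 39.528333
Sxy = Σxy − (Σx)(Σy)/n = 1070.53 − 903.283333 = 167.246667
b = Sxy/Sxx = 167.246667/39.528333 = 4.231058

4.2311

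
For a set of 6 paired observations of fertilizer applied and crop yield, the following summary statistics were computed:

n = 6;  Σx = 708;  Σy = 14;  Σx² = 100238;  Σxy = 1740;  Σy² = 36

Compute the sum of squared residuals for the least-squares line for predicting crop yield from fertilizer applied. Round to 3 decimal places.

2.869

Sxx = Σx² − (Σx)²/n = 100238 − 83544 = 16694
Sxy = Σxy − (Σx)(Σy)/n = 1740 − 1652 = 88
Syy = Σy² − (Σy)²/n = 36 − 32.666667 = 3.333333
b = Sxy/Sxx = 88/16694 = 0.005271
SSE = Syy − b·Sxy = 3.333333 − 0.005271·88 = 2.869454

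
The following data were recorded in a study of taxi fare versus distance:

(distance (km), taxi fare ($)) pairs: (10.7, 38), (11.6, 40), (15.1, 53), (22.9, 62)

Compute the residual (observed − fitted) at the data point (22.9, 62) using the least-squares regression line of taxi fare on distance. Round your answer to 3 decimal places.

n = 4, Σx = 60.3, Σy = 193, Σxy = 3090.7, Σx² = 1001.47
Sxx = Σx² − (Σx)²/n = 1001.47 − 909.0225 = 92.4475
Sxy = Σxy − (Σx)(Σy)/n = 3090.7 − 2909.475 = 181.225
b = Sxy/Sxx = 181.225/92.4475 = 1.960302
a = ȳ − b·x̄ = 48.25 − 1.960302·15.075 = 18.698450
ŷ(22.9) = 18.698450 + 1.960302·22.9 = 63.589362
residual = y − ŷ = 62 − 63.589362 = -1.589362

-1.589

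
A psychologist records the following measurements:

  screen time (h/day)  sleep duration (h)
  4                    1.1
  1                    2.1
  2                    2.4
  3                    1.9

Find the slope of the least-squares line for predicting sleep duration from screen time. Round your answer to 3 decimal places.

n = 4, Σx = 10, Σy = 7.5, Σxy = 17, Σx² = 30
Sxx = Σx² − (Σx)²/n = 30 − 25 = 5
Sxy = Σxy − (Σx)(Σy)/n = 17 − 18.75 = -1.75
b = Sxy/Sxx = -1.75/5 = -0.35

-0.350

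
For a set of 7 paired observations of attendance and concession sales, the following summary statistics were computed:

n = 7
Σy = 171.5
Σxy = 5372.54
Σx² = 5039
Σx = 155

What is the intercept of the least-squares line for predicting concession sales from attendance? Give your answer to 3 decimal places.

Sxx = Σx² − (Σx)²/n = 5039 − 3432.142857 = 1606.857143
Sxy = Σxy − (Σx)(Σy)/n = 5372.54 − 3797.5 = 1575.04
b = Sxy/Sxx = 1575.04/1606.857143 = 0.980199
a = ȳ − b·x̄ = 24.5 − 0.980199·22.142857 = 2.795590

2.796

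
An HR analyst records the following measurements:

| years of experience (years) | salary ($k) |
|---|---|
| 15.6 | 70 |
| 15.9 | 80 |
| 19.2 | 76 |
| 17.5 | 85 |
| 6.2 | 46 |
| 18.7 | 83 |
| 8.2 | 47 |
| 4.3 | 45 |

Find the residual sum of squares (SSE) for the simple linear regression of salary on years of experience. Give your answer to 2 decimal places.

184.63

n = 8, Σx = 105.6, Σy = 532, Σxy = 7726.9, Σx² = 1644.92, Σy² = 37540
Sxx = Σx² − (Σx)²/n = 1644.92 − 1393.92 = 251
Sxy = Σxy − (Σx)(Σy)/n = 7726.9 − 7022.4 = 704.5
Syy = Σy² − (Σy)²/n = 37540 − 35378 = 2162
b = Sxy/Sxx = 704.5/251 = 2.806773
SSE = Syy − b·Sxy = 2162 − 2.806773·704.5 = 184.628486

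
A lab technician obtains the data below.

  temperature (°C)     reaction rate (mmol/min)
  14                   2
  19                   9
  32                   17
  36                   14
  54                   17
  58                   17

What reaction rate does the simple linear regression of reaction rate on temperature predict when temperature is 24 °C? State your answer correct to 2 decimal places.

9.40

n = 6, Σx = 213, Σy = 76, Σxy = 3151, Σx² = 9157
Sxx = Σx² − (Σx)²/n = 9157 − 7561.5 = 1595.5
Sxy = Σxy − (Σx)(Σy)/n = 3151 − 2698 = 453
b = Sxy/Sxx = 453/1595.5 = 0.283924
a = ȳ − b·x̄ = 12.666667 − 0.283924·35.5 = 2.587381
ŷ(24) = a + b·24 = 2.587381 + 0.283924·24 = 9.401546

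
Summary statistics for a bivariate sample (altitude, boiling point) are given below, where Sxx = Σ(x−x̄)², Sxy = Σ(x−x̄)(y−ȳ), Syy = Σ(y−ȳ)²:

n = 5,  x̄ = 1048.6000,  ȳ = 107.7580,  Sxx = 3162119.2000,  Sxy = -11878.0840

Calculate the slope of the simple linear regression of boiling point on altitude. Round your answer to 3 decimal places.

-0.004

b = Sxy/Sxx = -11878.084/3162119.2 = -0.003756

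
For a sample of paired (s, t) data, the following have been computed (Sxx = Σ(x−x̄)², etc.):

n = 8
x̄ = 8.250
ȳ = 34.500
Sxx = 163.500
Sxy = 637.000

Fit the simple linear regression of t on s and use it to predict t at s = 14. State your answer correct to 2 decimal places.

b = Sxy/Sxx = 637/163.5 = 3.896024
a = ȳ − b·x̄ = 34.5 − 3.896024·8.25 = 2.357798
ŷ(14) = a + b·14 = 2.357798 + 3.896024·14 = 56.902141

56.90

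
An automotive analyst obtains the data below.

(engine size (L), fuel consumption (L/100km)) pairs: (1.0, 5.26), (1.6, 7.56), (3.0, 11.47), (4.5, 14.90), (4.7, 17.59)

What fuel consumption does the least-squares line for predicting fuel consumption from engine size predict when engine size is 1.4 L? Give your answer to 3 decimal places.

6.656

n = 5, Σx = 14.8, Σy = 56.78, Σxy = 201.489, Σx² = 54.9
Sxx = Σx² − (Σx)²/n = 54.9 − 43.808 = 11.092
Sxy = Σxy − (Σx)(Σy)/n = 201.489 − 168.0688 = 33.4202
b = Sxy/Sxx = 33.4202/11.092 = 3.013000
a = ȳ − b·x̄ = 11.356 − 3.013000·2.96 = 2.437519
ŷ(1.4) = a + b·1.4 = 2.437519 + 3.013000·1.4 = 6.655719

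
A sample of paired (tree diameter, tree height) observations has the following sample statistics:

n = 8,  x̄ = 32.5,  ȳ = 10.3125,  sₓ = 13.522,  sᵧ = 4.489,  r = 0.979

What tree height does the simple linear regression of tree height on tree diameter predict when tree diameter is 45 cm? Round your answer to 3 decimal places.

14.375

b = r · sᵧ/sₓ = 0.979 · 4.489/13.522 = 0.325006
a = ȳ − b·x̄ = 10.3125 − 0.325006·32.5 = -0.250195
ŷ(45) = a + b·45 = -0.250195 + 0.325006·45 = 14.375075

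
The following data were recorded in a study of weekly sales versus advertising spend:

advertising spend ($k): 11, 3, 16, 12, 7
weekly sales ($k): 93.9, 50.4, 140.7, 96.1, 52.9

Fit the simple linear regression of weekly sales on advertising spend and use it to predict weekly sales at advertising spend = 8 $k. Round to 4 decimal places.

n = 5, Σx = 49, Σy = 434, Σxy = 4958.8, Σx² = 579
Sxx = Σx² − (Σx)²/n = 579 − 480.2 = 98.8
Sxy = Σxy − (Σx)(Σy)/n = 4958.8 − 4253.2 = 705.6
b = Sxy/Sxx = 705.6/98.8 = 7.141700
a = ȳ − b·x̄ = 86.8 − 7.141700·9.8 = 16.811336
ŷ(8) = a + b·8 = 16.811336 + 7.141700·8 = 73.944939

73.9449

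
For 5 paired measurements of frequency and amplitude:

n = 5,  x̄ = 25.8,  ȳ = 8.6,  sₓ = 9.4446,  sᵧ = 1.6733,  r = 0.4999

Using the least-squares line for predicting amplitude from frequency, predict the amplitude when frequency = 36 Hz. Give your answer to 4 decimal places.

9.5034

b = r · sᵧ/sₓ = 0.4999 · 1.6733/9.4446 = 0.088567
a = ȳ − b·x̄ = 8.6 − 0.088567·25.8 = 6.314964
ŷ(36) = a + b·36 = 6.314964 + 0.088567·36 = 9.503386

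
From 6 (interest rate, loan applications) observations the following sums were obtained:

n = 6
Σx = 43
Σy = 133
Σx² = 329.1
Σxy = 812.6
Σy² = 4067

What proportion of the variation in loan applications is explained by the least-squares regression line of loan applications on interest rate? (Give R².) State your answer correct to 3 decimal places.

0.844

Sxx = Σx² − (Σx)²/n = 329.1 − 308.166667 = 20.933333
Sxy = Σxy − (Σx)(Σy)/n = 812.6 − 953.166667 = -140.566667
Syy = Σy² − (Σy)²/n = 4067 − 2948.166667 = 1118.833333
R² = Sxy²/(Sxx·Syy) = (-140.566667)²/(20.933333·1118.833333) = 0.843647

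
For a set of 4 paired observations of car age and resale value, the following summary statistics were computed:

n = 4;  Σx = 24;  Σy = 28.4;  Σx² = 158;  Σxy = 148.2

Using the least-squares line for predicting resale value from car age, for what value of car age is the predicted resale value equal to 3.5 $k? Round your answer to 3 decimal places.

Sxx = Σx² − (Σx)²/n = 158 − 144 = 14
Sxy = Σxy − (Σx)(Σy)/n = 148.2 − 170.4 = -22.2
b = Sxy/Sxx = -22.2/14 = -1.585714
a = ȳ − b·x̄ = 7.1 − (-1.585714)·6 = 16.614286
Set a + b·x = 3.5: x = (3.5 − 16.614286) / (-1.585714) = 8.270270

8.270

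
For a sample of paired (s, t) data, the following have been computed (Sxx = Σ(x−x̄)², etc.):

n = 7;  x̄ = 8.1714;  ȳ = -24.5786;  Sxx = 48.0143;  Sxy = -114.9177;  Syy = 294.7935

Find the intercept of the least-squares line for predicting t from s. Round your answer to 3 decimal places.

b = Sxy/Sxx = -114.9177/48.0143 = -2.393406
a = ȳ − b·x̄ = -24.5786 − (-2.393406)·8.1714 = -5.021125

-5.021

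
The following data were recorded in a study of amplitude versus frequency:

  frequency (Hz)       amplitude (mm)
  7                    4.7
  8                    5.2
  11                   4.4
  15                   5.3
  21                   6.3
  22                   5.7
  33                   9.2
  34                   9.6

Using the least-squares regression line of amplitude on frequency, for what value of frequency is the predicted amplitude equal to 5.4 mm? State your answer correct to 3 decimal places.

n = 8, Σx = 151, Σy = 50.4, Σxy = 1090.1, Σx² = 3629
Sxx = Σx² − (Σx)²/n = 3629 − 2850.125 = 778.875
Sxy = Σxy − (Σx)(Σy)/n = 1090.1 − 951.3 = 138.8
b = Sxy/Sxx = 138.8/778.875 = 0.178206
a = ȳ − b·x̄ = 6.3 − 0.178206·18.875 = 2.936367
Set a + b·x = 5.4: x = (5.4 − 2.936367) / 0.178206 = 13.824658

13.825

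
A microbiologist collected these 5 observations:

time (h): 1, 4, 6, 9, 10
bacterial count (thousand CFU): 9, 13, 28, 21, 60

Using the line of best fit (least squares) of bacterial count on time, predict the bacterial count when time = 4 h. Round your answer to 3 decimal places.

n = 5, Σx = 30, Σy = 131, Σxy = 1018, Σx² = 234
Sxx = Σx² − (Σx)²/n = 234 − 180 = 54
Sxy = Σxy − (Σx)(Σy)/n = 1018 − 786 = 232
b = Sxy/Sxx = 232/54 = 4.296296
a = ȳ − b·x̄ = 26.2 − 4.296296·6 = 0.422222
ŷ(4) = a + b·4 = 0.422222 + 4.296296·4 = 17.607407

17.607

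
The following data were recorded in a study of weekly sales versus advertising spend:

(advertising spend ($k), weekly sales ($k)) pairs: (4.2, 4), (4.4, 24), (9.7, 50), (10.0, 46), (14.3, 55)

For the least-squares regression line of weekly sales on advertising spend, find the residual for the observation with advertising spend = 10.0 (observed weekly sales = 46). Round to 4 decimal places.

3.4994

n = 5, Σx = 42.6, Σy = 179, Σxy = 1853.9, Σx² = 435.58
Sxx = Σx² − (Σx)²/n = 435.58 − 362.952 = 72.628
Sxy = Σxy − (Σx)(Σy)/n = 1853.9 − 1525.08 = 328.82
b = Sxy/Sxx = 328.82/72.628 = 4.527455
a = ȳ − b·x̄ = 35.8 − 4.527455·8.52 = -2.773916
ŷ(10.0) = -2.773916 + 4.527455·10 = 42.500633
residual = y − ŷ = 46 − 42.500633 = 3.499367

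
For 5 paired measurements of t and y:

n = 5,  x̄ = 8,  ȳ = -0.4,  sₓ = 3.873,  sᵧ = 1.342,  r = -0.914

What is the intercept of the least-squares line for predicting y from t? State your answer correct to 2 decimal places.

b = r · sᵧ/sₓ = -0.914 · 1.342/3.873 = -0.316702
a = ȳ − b·x̄ = -0.4 − (-0.316702)·8 = 2.133618

2.13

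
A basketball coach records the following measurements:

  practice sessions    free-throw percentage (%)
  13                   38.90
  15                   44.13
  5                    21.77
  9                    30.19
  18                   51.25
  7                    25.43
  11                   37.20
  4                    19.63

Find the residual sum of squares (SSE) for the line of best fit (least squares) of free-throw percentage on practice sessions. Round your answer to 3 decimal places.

5.554

n = 8, Σx = 82, Σy = 268.5, Σxy = 3136.44, Σx² = 1010, Σy² = 9888.4602
Sxx = Σx² − (Σx)²/n = 1010 − 840.5 = 169.5
Sxy = Σxy − (Σx)(Σy)/n = 3136.44 − 2752.125 = 384.315
Syy = Σy² − (Σy)²/n = 9888.4602 − 9011.53125 = 876.92895
b = Sxy/Sxx = 384.315/169.5 = 2.267345
SSE = Syy − b·Sxy = 876.92895 − 2.267345·384.315 = 5.554205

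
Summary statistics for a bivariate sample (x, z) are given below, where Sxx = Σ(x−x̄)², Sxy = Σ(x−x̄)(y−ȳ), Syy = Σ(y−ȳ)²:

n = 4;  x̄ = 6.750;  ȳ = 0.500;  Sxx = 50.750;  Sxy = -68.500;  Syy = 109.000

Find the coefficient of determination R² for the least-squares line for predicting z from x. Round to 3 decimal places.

R² = Sxy²/(Sxx·Syy) = (-68.5)²/(50.75·109) = 0.848240

0.848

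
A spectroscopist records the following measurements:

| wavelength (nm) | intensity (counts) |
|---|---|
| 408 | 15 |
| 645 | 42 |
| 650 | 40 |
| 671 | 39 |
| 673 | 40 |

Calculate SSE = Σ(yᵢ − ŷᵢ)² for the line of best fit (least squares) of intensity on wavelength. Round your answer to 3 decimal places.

18.904

n = 5, Σx = 3047, Σy = 176, Σxy = 112299, Σx² = 1908159, Σy² = 6710
Sxx = Σx² − (Σx)²/n = 1908159 − 1856841.8 = 51317.2
Sxy = Σxy − (Σx)(Σy)/n = 112299 − 107254.4 = 5044.6
Syy = Σy² − (Σy)²/n = 6710 − 6195.2 = 514.8
b = Sxy/Sxx = 5044.6/51317.2 = 0.098302
SSE = Syy − b·Sxy = 514.8 − 0.098302·5044.6 = 18.904098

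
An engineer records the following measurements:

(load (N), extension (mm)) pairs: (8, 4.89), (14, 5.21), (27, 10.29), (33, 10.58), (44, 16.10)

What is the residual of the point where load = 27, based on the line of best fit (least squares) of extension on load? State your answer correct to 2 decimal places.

n = 5, Σx = 126, Σy = 47.07, Σxy = 1447.43, Σx² = 4014
Sxx = Σx² − (Σx)²/n = 4014 − 3175.2 = 838.8
Sxy = Σxy − (Σx)(Σy)/n = 1447.43 − 1186.164 = 261.266
b = Sxy/Sxx = 261.266/838.8 = 0.311476
a = ȳ − b·x̄ = 9.414 − 0.311476·25.2 = 1.564807
ŷ(27) = 1.564807 + 0.311476·27 = 9.974657
residual = y − ŷ = 10.29 − 9.974657 = 0.315343

0.32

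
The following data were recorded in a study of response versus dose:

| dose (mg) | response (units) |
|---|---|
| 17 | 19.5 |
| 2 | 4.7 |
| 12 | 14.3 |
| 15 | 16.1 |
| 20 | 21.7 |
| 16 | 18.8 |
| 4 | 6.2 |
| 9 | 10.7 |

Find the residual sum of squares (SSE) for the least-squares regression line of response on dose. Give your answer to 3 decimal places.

n = 8, Σx = 95, Σy = 112, Σxy = 1609.9, Σx² = 1415, Σy² = 1843.3
Sxx = Σx² − (Σx)²/n = 1415 − 1128.125 = 286.875
Sxy = Σxy − (Σx)(Σy)/n = 1609.9 − 1330 = 279.9
Syy = Σy² − (Σy)²/n = 1843.3 − 1568 = 275.3
b = Sxy/Sxx = 279.9/286.875 = 0.975686
SSE = Syy − b·Sxy = 275.3 − 0.975686·279.9 = 2.205412

2.205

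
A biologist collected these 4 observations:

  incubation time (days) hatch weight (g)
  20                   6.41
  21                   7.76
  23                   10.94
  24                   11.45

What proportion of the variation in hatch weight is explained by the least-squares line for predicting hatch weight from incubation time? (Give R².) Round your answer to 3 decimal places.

0.980

n = 4, Σx = 88, Σy = 36.56, Σxy = 817.58, Σx² = 1946, Σy² = 352.0918
Sxx = Σx² − (Σx)²/n = 1946 − 1936 = 10
Sxy = Σxy − (Σx)(Σy)/n = 817.58 − 804.32 = 13.26
Syy = Σy² − (Σy)²/n = 352.0918 − 334.1584 = 17.9334
R² = Sxy²/(Sxx·Syy) = (13.26)²/(10·17.9334) = 0.980448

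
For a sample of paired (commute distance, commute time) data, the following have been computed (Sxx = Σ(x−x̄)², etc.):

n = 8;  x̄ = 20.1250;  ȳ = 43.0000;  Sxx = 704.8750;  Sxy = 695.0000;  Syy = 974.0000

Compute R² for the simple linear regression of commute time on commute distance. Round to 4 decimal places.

0.7036

R² = Sxy²/(Sxx·Syy) = (695)²/(704.875·974) = 0.703556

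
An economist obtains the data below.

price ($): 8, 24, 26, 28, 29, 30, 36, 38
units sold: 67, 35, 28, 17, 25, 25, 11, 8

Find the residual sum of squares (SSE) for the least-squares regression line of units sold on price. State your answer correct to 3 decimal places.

n = 8, Σx = 219, Σy = 216, Σxy = 4755, Σx² = 6581, Σy² = 8222
Sxx = Σx² − (Σx)²/n = 6581 − 5995.125 = 585.875
Sxy = Σxy − (Σx)(Σy)/n = 4755 − 5913 = -1158
Syy = Σy² − (Σy)²/n = 8222 − 5832 = 2390
b = Sxy/Sxx = -1158/585.875 = -1.976531
SSE = Syy − b·Sxy = 2390 − (-1.976531)·(-1158) = 101.177299

101.177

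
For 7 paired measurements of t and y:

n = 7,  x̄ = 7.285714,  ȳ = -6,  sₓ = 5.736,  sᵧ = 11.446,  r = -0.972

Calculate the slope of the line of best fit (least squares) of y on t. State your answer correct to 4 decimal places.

-1.9396

b = r · sᵧ/sₓ = -0.972 · 11.446/5.736 = -1.939594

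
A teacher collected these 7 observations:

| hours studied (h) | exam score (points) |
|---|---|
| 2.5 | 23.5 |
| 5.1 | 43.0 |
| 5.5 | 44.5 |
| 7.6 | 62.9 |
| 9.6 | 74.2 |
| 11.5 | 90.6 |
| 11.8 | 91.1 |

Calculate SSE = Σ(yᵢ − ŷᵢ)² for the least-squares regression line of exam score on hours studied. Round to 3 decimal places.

n = 7, Σx = 53.6, Σy = 429.8, Σxy = 3830.04, Σx² = 483.92, Σy² = 30351.12
Sxx = Σx² − (Σx)²/n = 483.92 − 410.422857 = 73.497143
Sxy = Σxy − (Σx)(Σy)/n = 3830.04 − 3291.04 = 539
Syy = Σy² − (Σy)²/n = 30351.12 − 26389.72 = 3961.4
b = Sxy/Sxx = 539/73.497143 = 7.333618
SSE = Syy − b·Sxy = 3961.4 − 7.333618·539 = 8.579677

8.580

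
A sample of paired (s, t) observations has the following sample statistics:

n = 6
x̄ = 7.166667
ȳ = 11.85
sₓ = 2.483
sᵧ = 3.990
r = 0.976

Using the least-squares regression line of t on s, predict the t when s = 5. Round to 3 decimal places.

8.452

b = r · sᵧ/sₓ = 0.976 · 3.99/2.483 = 1.568361
a = ȳ − b·x̄ = 11.85 − 1.568361·7.166667 = 0.610080
ŷ(5) = a + b·5 = 0.610080 + 1.568361·5 = 8.451884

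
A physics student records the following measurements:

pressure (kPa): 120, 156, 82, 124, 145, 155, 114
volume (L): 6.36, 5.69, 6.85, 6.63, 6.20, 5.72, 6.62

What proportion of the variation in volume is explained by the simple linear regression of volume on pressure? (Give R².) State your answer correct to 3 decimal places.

0.841

n = 7, Σx = 896, Σy = 44.07, Σxy = 5574.94, Σx² = 118882, Σy² = 278.6879
Sxx = Σx² − (Σx)²/n = 118882 − 114688 = 4194
Sxy = Σxy − (Σx)(Σy)/n = 5574.94 − 5640.96 = -66.02
Syy = Σy² − (Σy)²/n = 278.6879 − 277.452129 = 1.235771
R² = Sxy²/(Sxx·Syy) = (-66.02)²/(4194·1.235771) = 0.840978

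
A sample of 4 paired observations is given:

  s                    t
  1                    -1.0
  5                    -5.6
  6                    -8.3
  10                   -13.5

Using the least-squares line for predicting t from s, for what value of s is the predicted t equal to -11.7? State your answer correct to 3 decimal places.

n = 4, Σx = 22, Σy = -28.4, Σxy = -213.8, Σx² = 162
Sxx = Σx² − (Σx)²/n = 162 − 121 = 41
Sxy = Σxy − (Σx)(Σy)/n = -213.8 − (-156.2) = -57.6
b = Sxy/Sxx = -57.6/41 = -1.404878
a = ȳ − b·x̄ = -7.1 − (-1.404878)·5.5 = 0.626829
Set a + b·x = -11.7: x = (-11.7 − 0.626829) / (-1.404878) = 8.774306

8.774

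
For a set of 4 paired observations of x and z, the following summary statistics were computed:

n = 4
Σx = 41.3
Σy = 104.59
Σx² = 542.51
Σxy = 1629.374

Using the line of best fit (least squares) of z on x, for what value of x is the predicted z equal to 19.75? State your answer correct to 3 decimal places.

Sxx = Σx² − (Σx)²/n = 542.51 − 426.4225 = 116.0875
Sxy = Σxy − (Σx)(Σy)/n = 1629.374 − 1079.89175 = 549.48225
b = Sxy/Sxx = 549.48225/116.0875 = 4.733346
a = ȳ − b·x̄ = 26.1475 − 4.733346·10.325 = -22.724293
Set a + b·x = 19.75: x = (19.75 − (-22.724293)) / 4.733346 = 8.973419

8.973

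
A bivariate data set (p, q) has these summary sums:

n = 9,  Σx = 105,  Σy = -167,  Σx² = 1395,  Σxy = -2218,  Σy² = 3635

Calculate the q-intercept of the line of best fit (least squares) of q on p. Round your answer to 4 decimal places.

-0.0490

Sxx = Σx² − (Σx)²/n = 1395 − 1225 = 170
Sxy = Σxy − (Σx)(Σy)/n = -2218 − (-1948.333333) = -269.666667
b = Sxy/Sxx = -269.666667/170 = -1.586275
a = ȳ − b·x̄ = -18.555556 − (-1.586275)·11.666667 = -0.049020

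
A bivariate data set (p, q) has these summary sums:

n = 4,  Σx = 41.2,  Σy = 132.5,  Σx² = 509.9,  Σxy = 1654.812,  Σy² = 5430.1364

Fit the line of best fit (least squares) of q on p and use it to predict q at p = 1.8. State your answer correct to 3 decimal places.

Sxx = Σx² − (Σx)²/n = 509.9 − 424.36 = 85.54
Sxy = Σxy − (Σx)(Σy)/n = 1654.812 − 1364.75 = 290.062
b = Sxy/Sxx = 290.062/85.54 = 3.390952
a = ȳ − b·x̄ = 33.125 − 3.390952·10.3 = -1.801801
ŷ(1.8) = a + b·1.8 = -1.801801 + 3.390952·1.8 = 4.301911

4.302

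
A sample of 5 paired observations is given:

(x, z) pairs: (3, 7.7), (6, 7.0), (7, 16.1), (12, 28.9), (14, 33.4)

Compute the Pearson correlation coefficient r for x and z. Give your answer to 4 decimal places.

0.9645

n = 5, Σx = 42, Σy = 93.1, Σxy = 992.2, Σx² = 434, Σy² = 2318.27
Sxx = Σx² − (Σx)²/n = 434 − 352.8 = 81.2
Sxy = Σxy − (Σx)(Σy)/n = 992.2 − 782.04 = 210.16
Syy = Σy² − (Σy)²/n = 2318.27 − 1733.522 = 584.748
r = Sxy/√(Sxx·Syy) = 210.16/√(47481.5376) = 210.16/217.902587 = 0.964468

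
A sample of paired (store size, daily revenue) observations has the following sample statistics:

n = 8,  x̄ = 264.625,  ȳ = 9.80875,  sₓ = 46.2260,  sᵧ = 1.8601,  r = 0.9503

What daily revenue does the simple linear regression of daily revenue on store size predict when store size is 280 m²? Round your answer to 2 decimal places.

10.40

b = r · sᵧ/sₓ = 0.9503 · 1.8601/46.226 = 0.038239
a = ȳ − b·x̄ = 9.80875 − 0.038239·264.625 = -0.310343
ŷ(280) = a + b·280 = -0.310343 + 0.038239·280 = 10.396680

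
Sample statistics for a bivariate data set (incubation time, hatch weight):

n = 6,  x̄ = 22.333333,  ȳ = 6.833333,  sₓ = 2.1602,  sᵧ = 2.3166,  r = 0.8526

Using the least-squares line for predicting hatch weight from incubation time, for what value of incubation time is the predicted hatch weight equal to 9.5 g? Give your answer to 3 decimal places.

25.250

b = r · sᵧ/sₓ = 0.8526 · 2.3166/2.1602 = 0.914329
a = ȳ − b·x̄ = 6.833333 − 0.914329·22.333333 = -13.586677
Set a + b·x = 9.5: x = (9.5 − (-13.586677)) / 0.914329 = 25.249862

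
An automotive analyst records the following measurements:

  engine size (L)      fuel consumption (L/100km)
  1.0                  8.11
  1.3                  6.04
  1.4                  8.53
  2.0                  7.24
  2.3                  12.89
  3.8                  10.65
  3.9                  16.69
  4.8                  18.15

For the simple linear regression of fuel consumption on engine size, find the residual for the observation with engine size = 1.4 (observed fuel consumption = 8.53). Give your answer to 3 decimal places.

n = 8, Σx = 20.5, Σy = 88.3, Σxy = 264.712, Σx² = 66.63
Sxx = Σx² − (Σx)²/n = 66.63 − 52.53125 = 14.09875
Sxy = Σxy − (Σx)(Σy)/n = 264.712 − 226.26875 = 38.44325
b = Sxy/Sxx = 38.44325/14.09875 = 2.726713
a = ȳ − b·x̄ = 11.0375 − 2.726713·2.5625 = 4.050297
ŷ(1.4) = 4.050297 + 2.726713·1.4 = 7.867696
residual = y − ŷ = 8.53 − 7.867696 = 0.662304

0.662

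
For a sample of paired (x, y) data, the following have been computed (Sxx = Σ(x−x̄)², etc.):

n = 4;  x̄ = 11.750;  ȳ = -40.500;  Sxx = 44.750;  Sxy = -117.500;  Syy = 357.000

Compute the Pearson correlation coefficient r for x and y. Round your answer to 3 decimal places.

r = Sxy/√(Sxx·Syy) = -117.5/√(15975.75) = -117.5/126.395214 = -0.929624

-0.930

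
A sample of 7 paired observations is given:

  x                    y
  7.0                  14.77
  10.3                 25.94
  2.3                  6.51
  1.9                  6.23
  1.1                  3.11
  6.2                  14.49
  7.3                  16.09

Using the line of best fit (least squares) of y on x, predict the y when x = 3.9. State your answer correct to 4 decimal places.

n = 7, Σx = 36.1, Σy = 87.14, Σxy = 608.098, Σx² = 256.93
Sxx = Σx² − (Σx)²/n = 256.93 − 186.172857 = 70.757143
Sxy = Σxy − (Σx)(Σy)/n = 608.098 − 449.393429 = 158.704571
b = Sxy/Sxx = 158.704571/70.757143 = 2.242948
a = ȳ − b·x̄ = 12.448571 − 2.242948·5.157143 = 0.881370
ŷ(3.9) = a + b·3.9 = 0.881370 + 2.242948·3.9 = 9.628866

9.6289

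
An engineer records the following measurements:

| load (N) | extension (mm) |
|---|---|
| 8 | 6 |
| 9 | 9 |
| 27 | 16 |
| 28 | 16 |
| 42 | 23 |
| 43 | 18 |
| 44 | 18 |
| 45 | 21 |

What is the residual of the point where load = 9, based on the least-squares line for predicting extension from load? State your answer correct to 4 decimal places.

0.7000

n = 8, Σx = 246, Σy = 127, Σxy = 4486, Σx² = 9232
Sxx = Σx² − (Σx)²/n = 9232 − 7564.5 = 1667.5
Sxy = Σxy − (Σx)(Σy)/n = 4486 − 3905.25 = 580.75
b = Sxy/Sxx = 580.75/1667.5 = 0.348276
a = ȳ − b·x̄ = 15.875 − 0.348276·30.75 = 5.165517
ŷ(9) = 5.165517 + 0.348276·9 = 8.3
residual = y − ŷ = 9 − 8.3 = 0.7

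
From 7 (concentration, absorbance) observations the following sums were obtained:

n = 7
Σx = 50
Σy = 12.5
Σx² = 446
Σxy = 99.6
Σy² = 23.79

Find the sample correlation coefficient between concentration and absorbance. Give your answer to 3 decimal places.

0.903

Sxx = Σx² − (Σx)²/n = 446 − 357.142857 = 88.857143
Sxy = Σxy − (Σx)(Σy)/n = 99.6 − 89.285714 = 10.314286
Syy = Σy² − (Σy)²/n = 23.79 − 22.321429 = 1.468571
r = Sxy/√(Sxx·Syy) = 10.314286/√(130.493061) = 10.314286/11.423356 = 0.902912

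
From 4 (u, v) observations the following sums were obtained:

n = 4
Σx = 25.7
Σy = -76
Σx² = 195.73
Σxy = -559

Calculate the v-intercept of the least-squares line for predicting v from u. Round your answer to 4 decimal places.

Sxx = Σx² − (Σx)²/n = 195.73 − 165.1225 = 30.6075
Sxy = Σxy − (Σx)(Σy)/n = -559 − (-488.3) = -70.7
b = Sxy/Sxx = -70.7/30.6075 = -2.309891
a = ȳ − b·x̄ = -19 − (-2.309891)·6.425 = -4.158948

-4.1589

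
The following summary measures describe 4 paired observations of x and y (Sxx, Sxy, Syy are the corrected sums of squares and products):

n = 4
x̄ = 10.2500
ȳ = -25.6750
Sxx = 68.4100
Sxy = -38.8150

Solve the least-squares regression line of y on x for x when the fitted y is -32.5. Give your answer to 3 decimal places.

22.279

b = Sxy/Sxx = -38.815/68.41 = -0.567388
a = ȳ − b·x̄ = -25.675 − (-0.567388)·10.25 = -19.859275
Set a + b·x = -32.5: x = (-32.5 − (-19.859275)) / (-0.567388) = 22.278810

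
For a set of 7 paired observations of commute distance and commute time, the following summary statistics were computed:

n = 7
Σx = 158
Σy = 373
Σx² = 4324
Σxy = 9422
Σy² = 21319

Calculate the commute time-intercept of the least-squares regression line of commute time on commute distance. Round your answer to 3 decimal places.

Sxx = Σx² − (Σx)²/n = 4324 − 3566.285714 = 757.714286
Sxy = Σxy − (Σx)(Σy)/n = 9422 − 8419.142857 = 1002.857143
b = Sxy/Sxx = 1002.857143/757.714286 = 1.323529
a = ȳ − b·x̄ = 53.285714 − 1.323529·22.571429 = 23.411765

23.412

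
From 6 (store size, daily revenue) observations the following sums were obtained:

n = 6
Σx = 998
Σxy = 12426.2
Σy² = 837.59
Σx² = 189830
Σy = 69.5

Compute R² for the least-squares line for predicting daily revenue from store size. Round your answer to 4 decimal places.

0.9670

Sxx = Σx² − (Σx)²/n = 189830 − 166000.666667 = 23829.333333
Sxy = Σxy − (Σx)(Σy)/n = 12426.2 − 11560.166667 = 866.033333
Syy = Σy² − (Σy)²/n = 837.59 − 805.041667 = 32.548333
R² = Sxy²/(Sxx·Syy) = (866.033333)²/(23829.333333·32.548333) = 0.967005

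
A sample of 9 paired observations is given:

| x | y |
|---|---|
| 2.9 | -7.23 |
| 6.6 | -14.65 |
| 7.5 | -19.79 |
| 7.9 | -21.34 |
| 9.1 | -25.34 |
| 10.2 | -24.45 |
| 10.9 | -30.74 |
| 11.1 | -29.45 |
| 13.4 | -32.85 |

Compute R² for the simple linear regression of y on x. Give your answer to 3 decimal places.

0.955

n = 9, Σx = 79.6, Σy = -205.84, Σxy = -2016.803, Σx² = 779.06, Σy² = 5245.2258
Sxx = Σx² − (Σx)²/n = 779.06 − 704.017778 = 75.042222
Sxy = Σxy − (Σx)(Σy)/n = -2016.803 − (-1820.540444) = -196.262556
Syy = Σy² − (Σy)²/n = 5245.2258 − 4707.789511 = 537.436289
R² = Sxy²/(Sxx·Syy) = (-196.262556)²/(75.042222·537.436289) = 0.955085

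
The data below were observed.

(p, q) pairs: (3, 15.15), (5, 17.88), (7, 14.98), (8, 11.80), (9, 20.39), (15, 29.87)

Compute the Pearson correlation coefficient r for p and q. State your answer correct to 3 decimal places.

n = 6, Σx = 47, Σy = 110.07, Σxy = 965.67, Σx² = 453, Σy² = 2220.8263
Sxx = Σx² − (Σx)²/n = 453 − 368.166667 = 84.833333
Sxy = Σxy − (Σx)(Σy)/n = 965.67 − 862.215 = 103.455
Syy = Σy² − (Σy)²/n = 2220.8263 − 2019.23415 = 201.59215
r = Sxy/√(Sxx·Syy) = 103.455/√(17101.734058) = 103.455/130.773598 = 0.791100

0.791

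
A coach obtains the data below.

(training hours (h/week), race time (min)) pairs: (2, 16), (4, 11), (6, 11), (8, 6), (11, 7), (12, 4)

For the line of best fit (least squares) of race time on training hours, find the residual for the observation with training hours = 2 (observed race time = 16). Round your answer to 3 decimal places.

1.510

n = 6, Σx = 43, Σy = 55, Σxy = 315, Σx² = 385
Sxx = Σx² − (Σx)²/n = 385 − 308.166667 = 76.833333
Sxy = Σxy − (Σx)(Σy)/n = 315 − 394.166667 = -79.166667
b = Sxy/Sxx = -79.166667/76.833333 = -1.030369
a = ȳ − b·x̄ = 9.166667 − (-1.030369)·7.166667 = 16.550976
ŷ(2) = 16.550976 + (-1.030369)·2 = 14.490239
residual = y − ŷ = 16 − 14.490239 = 1.509761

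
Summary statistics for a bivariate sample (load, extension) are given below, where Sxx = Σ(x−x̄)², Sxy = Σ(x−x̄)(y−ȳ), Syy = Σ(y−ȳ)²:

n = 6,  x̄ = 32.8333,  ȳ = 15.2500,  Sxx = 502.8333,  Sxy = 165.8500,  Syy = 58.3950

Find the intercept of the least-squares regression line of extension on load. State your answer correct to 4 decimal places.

b = Sxy/Sxx = 165.85/502.8333 = 0.329831
a = ȳ − b·x̄ = 15.25 − 0.329831·32.8333 = 4.420560

4.4206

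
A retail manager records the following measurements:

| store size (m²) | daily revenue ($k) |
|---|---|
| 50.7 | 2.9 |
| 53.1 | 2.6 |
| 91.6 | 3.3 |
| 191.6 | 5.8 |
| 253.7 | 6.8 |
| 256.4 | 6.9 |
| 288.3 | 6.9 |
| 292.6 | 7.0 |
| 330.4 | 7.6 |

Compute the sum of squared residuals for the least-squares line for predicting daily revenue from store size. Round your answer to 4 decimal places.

n = 9, Σx = 1808.4, Σy = 49.8, Σxy = 11741.48, Σx² = 458491.68, Σy² = 307.92
Sxx = Σx² − (Σx)²/n = 458491.68 − 363367.84 = 95123.84
Sxy = Σxy − (Σx)(Σy)/n = 11741.48 − 10006.48 = 1735
Syy = Σy² − (Σy)²/n = 307.92 − 275.56 = 32.36
b = Sxy/Sxx = 1735/95123.84 = 0.018239
SSE = Syy − b·Sxy = 32.36 − 0.018239·1735 = 0.714673

0.7147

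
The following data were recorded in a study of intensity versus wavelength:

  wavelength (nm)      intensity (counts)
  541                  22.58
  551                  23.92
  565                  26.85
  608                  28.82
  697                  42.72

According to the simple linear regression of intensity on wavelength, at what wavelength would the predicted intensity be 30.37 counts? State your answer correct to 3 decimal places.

603.563

n = 5, Σx = 2962, Σy = 144.89, Σxy = 87864.35, Σx² = 1770980
Sxx = Σx² − (Σx)²/n = 1770980 − 1754688.8 = 16291.2
Sxy = Σxy − (Σx)(Σy)/n = 87864.35 − 85832.836 = 2031.514
b = Sxy/Sxx = 2031.514/16291.2 = 0.124700
a = ȳ − b·x̄ = 28.978 − 0.124700·592.4 = -44.894329
Set a + b·x = 30.37: x = (30.37 − (-44.894329)) / 0.124700 = 603.562783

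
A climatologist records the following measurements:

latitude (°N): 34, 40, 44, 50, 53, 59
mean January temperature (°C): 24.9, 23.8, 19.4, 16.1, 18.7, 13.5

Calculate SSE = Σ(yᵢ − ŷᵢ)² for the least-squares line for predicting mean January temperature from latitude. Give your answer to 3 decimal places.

n = 6, Σx = 280, Σy = 116.4, Σxy = 5244.8, Σx² = 13482, Σy² = 2353.96
Sxx = Σx² − (Σx)²/n = 13482 − 13066.666667 = 415.333333
Sxy = Σxy − (Σx)(Σy)/n = 5244.8 − 5432 = -187.2
Syy = Σy² − (Σy)²/n = 2353.96 − 2258.16 = 95.8
b = Sxy/Sxx = -187.2/415.333333 = -0.450722
SSE = Syy − b·Sxy = 95.8 − (-0.450722)·(-187.2) = 11.424783

11.425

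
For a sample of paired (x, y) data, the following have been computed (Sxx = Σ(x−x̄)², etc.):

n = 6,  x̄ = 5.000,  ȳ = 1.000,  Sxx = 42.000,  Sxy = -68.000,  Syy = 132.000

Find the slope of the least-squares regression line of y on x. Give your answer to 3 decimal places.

b = Sxy/Sxx = -68/42 = -1.619048

-1.619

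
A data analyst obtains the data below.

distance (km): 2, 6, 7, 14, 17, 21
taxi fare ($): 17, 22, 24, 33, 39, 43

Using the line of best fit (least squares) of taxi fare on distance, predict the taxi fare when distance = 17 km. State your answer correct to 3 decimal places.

n = 6, Σx = 67, Σy = 178, Σxy = 2362, Σx² = 1015
Sxx = Σx² − (Σx)²/n = 1015 − 748.166667 = 266.833333
Sxy = Σxy − (Σx)(Σy)/n = 2362 − 1987.666667 = 374.333333
b = Sxy/Sxx = 374.333333/266.833333 = 1.402873
a = ȳ − b·x̄ = 29.666667 − 1.402873·11.166667 = 14.001249
ŷ(17) = a + b·17 = 14.001249 + 1.402873·17 = 37.850094

37.850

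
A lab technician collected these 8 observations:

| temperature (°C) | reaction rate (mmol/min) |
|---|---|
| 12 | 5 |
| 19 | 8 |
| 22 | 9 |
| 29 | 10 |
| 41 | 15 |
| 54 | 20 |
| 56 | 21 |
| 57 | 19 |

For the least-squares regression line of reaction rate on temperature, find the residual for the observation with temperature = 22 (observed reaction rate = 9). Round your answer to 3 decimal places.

0.429

n = 8, Σx = 290, Σy = 107, Σxy = 4654, Σx² = 12812
Sxx = Σx² − (Σx)²/n = 12812 − 10512.5 = 2299.5
Sxy = Σxy − (Σx)(Σy)/n = 4654 − 3878.75 = 775.25
b = Sxy/Sxx = 775.25/2299.5 = 0.337139
a = ȳ − b·x̄ = 13.375 − 0.337139·36.25 = 1.153729
ŷ(22) = 1.153729 + 0.337139·22 = 8.570776
residual = y − ŷ = 9 − 8.570776 = 0.429224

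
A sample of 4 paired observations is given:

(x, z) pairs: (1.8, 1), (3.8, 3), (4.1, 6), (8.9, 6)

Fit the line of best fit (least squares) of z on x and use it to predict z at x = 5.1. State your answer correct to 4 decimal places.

n = 4, Σx = 18.6, Σy = 16, Σxy = 91.2, Σx² = 113.7
Sxx = Σx² − (Σx)²/n = 113.7 − 86.49 = 27.21
Sxy = Σxy − (Σx)(Σy)/n = 91.2 − 74.4 = 16.8
b = Sxy/Sxx = 16.8/27.21 = 0.617420
a = ȳ − b·x̄ = 4 − 0.617420·4.65 = 1.128997
ŷ(5.1) = a + b·5.1 = 1.128997 + 0.617420·5.1 = 4.277839

4.2778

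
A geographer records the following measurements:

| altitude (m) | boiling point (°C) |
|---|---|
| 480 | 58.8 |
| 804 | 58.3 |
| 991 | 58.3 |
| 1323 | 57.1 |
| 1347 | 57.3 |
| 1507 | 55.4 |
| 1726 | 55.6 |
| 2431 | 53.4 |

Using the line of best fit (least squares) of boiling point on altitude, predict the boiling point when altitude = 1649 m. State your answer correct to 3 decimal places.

55.817

n = 8, Σx = 10609, Σy = 454.2, Σxy = 594867.7, Σx² = 16583521
Sxx = Σx² − (Σx)²/n = 16583521 − 14068860.125 = 2514660.875
Sxy = Σxy − (Σx)(Σy)/n = 594867.7 − 602325.975 = -7458.275
b = Sxy/Sxx = -7458.275/2514660.875 = -0.002966
a = ȳ − b·x̄ = 56.775 − (-0.002966)·1326.125 = 60.708176
ŷ(1649) = a + b·1649 = 60.708176 + (-0.002966)·1649 = 55.817380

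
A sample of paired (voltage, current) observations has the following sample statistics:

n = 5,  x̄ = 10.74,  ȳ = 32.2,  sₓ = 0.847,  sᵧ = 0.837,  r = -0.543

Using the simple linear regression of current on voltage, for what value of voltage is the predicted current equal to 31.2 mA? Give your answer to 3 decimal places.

12.604

b = r · sᵧ/sₓ = -0.543 · 0.837/0.847 = -0.536589
a = ȳ − b·x̄ = 32.2 − (-0.536589)·10.74 = 37.962967
Set a + b·x = 31.2: x = (31.2 − 37.962967) / (-0.536589) = 12.603623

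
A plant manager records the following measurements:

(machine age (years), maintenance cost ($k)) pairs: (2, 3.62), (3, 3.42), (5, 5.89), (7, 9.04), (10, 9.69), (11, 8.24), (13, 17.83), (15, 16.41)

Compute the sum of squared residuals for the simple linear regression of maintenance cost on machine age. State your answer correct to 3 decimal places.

n = 8, Σx = 66, Σy = 74.14, Σxy = 775.71, Σx² = 702, Σy² = 890.2052
Sxx = Σx² − (Σx)²/n = 702 − 544.5 = 157.5
Sxy = Σxy − (Σx)(Σy)/n = 775.71 − 611.655 = 164.055
Syy = Σy² − (Σy)²/n = 890.2052 − 687.09245 = 203.11275
b = Sxy/Sxx = 164.055/157.5 = 1.041619
SSE = Syy − b·Sxy = 203.11275 − 1.041619·164.055 = 32.229937

32.230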